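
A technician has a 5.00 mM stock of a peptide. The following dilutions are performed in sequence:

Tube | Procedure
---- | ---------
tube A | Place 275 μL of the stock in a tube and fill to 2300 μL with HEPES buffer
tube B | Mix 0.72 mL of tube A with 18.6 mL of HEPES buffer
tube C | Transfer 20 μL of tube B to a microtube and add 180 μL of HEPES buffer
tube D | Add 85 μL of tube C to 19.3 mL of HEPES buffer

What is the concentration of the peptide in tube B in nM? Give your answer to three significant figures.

Step 1: 275 μL brought to 2300 μL → factor 2300/275 = 8.3636
Step 2: 0.72 mL + 18.6 mL = 19.32 mL total → factor 19.32/0.72 = 26.833
Dilution factor through tube B = 8.3636 × 26.833 = 224.42
[tube B] = 5.00 mM / 224.42 = 0.02228 mM = 2.23 × 10^4 nM

2.23 × 10^4 nM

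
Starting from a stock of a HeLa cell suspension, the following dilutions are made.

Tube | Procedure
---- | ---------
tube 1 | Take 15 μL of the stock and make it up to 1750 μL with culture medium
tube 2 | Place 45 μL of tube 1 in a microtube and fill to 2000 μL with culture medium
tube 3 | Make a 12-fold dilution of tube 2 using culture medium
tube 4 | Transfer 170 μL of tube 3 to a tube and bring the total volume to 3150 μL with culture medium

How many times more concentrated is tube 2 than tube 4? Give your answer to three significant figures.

222

Step 1: 15 μL brought to 1750 μL → factor 1750/15 = 116.67
Step 2: 45 μL brought to 2000 μL → factor 2000/45 = 44.444
Step 3: 12-fold → factor 12
Step 4: 170 μL brought to 3150 μL → factor 3150/170 = 18.529
Dilution factor to tube 2 = 5185.2; to tube 4 = 1.1529 × 10^6
[tube 2]/[tube 4] = (factor to tube 4)/(factor to tube 2) = 1.1529 × 10^6/5185.2 = 222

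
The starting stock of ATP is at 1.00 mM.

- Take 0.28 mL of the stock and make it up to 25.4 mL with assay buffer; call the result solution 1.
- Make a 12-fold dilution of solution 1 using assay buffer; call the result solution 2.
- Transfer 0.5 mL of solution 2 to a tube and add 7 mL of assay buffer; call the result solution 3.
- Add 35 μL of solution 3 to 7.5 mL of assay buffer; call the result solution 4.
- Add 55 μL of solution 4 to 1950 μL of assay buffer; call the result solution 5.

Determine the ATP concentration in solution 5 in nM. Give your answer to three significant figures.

Step 1: 0.28 mL brought to 25.4 mL → factor 25.4/0.28 = 90.714
Step 2: 12-fold → factor 12
Step 3: 0.5 mL + 7 mL = 7.5 mL total → factor 7.5/0.5 = 15
Step 4: 35 μL + 7.5 mL = 7535 μL total → factor 7535/35 = 215.29
Step 5: 55 μL + 1950 μL = 2005 μL total → factor 2005/55 = 36.455
Overall dilution factor = 90.714 × 12 × 15 × 215.29 × 36.455 = 1.2815 × 10^8
Final = 1.00 mM / 1.2815 × 10^8 = 7.803 × 10^-9 mM = 0.00780 nM

0.00780 nM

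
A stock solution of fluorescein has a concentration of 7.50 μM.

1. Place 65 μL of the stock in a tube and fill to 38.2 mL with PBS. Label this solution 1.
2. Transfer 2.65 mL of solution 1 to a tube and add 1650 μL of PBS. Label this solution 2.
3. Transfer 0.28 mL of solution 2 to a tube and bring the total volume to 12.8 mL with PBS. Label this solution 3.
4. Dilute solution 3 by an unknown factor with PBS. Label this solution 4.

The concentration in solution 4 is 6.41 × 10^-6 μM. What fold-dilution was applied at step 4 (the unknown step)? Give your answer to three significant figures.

26.8-fold

Step 1: 65 μL brought to 38.2 mL → factor 38200/65 = 587.69
Step 2: 2.65 mL + 1650 μL = 4.3 mL total → factor 4.3/2.65 = 1.6226
Step 3: 0.28 mL brought to 12.8 mL → factor 12.8/0.28 = 45.714
Step 4: unknown factor x
Product of known-step factors = 43594
Overall factor = 7.50 μM / (6.41 × 10^-6 μM) = 1.17 × 10^6
x = 1.17 × 10^6 / 43594 = 26.8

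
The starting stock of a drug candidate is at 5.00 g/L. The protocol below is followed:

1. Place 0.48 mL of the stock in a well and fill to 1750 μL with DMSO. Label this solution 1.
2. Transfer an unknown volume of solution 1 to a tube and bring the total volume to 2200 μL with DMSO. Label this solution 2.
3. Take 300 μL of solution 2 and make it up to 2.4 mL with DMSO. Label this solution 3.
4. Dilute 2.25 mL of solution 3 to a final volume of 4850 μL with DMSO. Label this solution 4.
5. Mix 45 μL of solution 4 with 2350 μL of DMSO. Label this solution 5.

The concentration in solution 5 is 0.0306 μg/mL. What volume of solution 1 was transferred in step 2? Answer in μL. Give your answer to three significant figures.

45.1 μL

Step 1: 0.48 mL brought to 1750 μL → factor 1.75/0.48 = 3.6458
Step 2: v brought to 2200 μL → factor = 2200 μL/v
Step 3: 300 μL brought to 2.4 mL → factor 2400/300 = 8
Step 4: 2.25 mL brought to 4850 μL → factor 4.85/2.25 = 2.1556
Step 5: 45 μL + 2350 μL = 2395 μL total → factor 2395/45 = 53.222
Product of known-step factors = 3346.1
Overall factor = 5.00 g/L / (0.0306 μg/mL) = 1.634 × 10^5
Step-2 factor = 1.634 × 10^5 / 3346.1 = 48.833
v = 2200 μL / 48.833 = 45.1 μL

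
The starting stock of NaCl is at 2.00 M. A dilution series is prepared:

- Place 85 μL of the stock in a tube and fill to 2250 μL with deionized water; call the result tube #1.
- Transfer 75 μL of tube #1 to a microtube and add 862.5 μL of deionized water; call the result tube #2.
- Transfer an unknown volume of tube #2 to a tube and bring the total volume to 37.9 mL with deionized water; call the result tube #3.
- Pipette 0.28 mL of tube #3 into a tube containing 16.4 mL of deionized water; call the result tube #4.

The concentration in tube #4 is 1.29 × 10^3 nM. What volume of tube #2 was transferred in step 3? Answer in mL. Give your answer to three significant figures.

Step 1: 85 μL brought to 2250 μL → factor 2250/85 = 26.471
Step 2: 75 μL + 862.5 μL = 937.5 μL total → factor 937.5/75 = 12.5
Step 3: v brought to 37.9 mL → factor = 37.9 mL/v
Step 4: 0.28 mL + 16.4 mL = 16.68 mL total → factor 16.68/0.28 = 59.571
Product of known-step factors = 19711
Overall factor = 2.00 M / (1.29 × 10^3 nM) = 1.5504 × 10^6
Step-3 factor = 1.5504 × 10^6 / 19711 = 78.655
v = 37.9 mL / 78.655 = 0.482 mL

0.482 mL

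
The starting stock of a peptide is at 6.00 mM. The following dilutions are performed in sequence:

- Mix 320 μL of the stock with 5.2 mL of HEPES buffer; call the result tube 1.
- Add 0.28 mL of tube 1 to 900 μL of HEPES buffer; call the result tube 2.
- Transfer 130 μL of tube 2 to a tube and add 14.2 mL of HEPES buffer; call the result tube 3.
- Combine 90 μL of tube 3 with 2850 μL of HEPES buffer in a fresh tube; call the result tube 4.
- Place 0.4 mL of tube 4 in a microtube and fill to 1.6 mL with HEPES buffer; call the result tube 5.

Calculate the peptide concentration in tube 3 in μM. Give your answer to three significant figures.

Step 1: 320 μL + 5.2 mL = 5520 μL total → factor 5520/320 = 17.25
Step 2: 0.28 mL + 900 μL = 1.18 mL total → factor 1.18/0.28 = 4.2143
Step 3: 130 μL + 14.2 mL = 14330 μL total → factor 14330/130 = 110.23
Dilution factor through tube 3 = 17.25 × 4.2143 × 110.23 = 8013.4
[tube 3] = 6.00 mM / 8013.4 = 0.0007487 mM = 0.749 μM

0.749 μM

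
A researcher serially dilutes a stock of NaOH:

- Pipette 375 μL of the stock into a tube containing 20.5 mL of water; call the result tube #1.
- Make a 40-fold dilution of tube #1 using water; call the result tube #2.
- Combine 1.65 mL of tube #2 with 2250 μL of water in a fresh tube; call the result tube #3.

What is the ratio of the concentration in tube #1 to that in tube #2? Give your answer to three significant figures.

Step 1: 375 μL + 20.5 mL = 20875 μL total → factor 20875/375 = 55.667
Step 2: 40-fold → factor 40
Dilution factor to tube #1 = 55.667; to tube #2 = 2226.7
[tube #1]/[tube #2] = (factor to tube #2)/(factor to tube #1) = 2226.7/55.667 = 40.0

40.0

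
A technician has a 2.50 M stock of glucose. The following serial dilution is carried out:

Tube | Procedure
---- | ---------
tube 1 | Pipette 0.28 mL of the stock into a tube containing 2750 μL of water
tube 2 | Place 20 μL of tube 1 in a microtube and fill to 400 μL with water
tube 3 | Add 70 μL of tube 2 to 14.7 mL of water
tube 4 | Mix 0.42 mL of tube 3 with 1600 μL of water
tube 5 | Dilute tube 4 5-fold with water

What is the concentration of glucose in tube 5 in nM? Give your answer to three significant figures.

2.28 × 10^3 nM

Step 1: 0.28 mL + 2750 μL = 3.03 mL total → factor 3.03/0.28 = 10.821
Step 2: 20 μL brought to 400 μL → factor 400/20 = 20
Step 3: 70 μL + 14.7 mL = 14770 μL total → factor 14770/70 = 211
Step 4: 0.42 mL + 1600 μL = 2.02 mL total → factor 2.02/0.42 = 4.8095
Step 5: 5-fold → factor 5
Overall dilution factor = 10.821 × 20 × 211 × 4.8095 × 5 = 1.0982 × 10^6
Final = 2.50 M / 1.0982 × 10^6 = 2.277 × 10^-6 M = 2.28 × 10^3 nM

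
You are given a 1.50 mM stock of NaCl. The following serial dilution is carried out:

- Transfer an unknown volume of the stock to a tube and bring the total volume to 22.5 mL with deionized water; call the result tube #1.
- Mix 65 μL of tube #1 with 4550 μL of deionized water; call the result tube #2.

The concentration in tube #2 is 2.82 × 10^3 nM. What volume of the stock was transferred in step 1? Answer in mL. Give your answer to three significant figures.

3.00 mL

Step 1: v brought to 22.5 mL → factor = 22.5 mL/v
Step 2: 65 μL + 4550 μL = 4615 μL total → factor 4615/65 = 71
Product of known-step factors = 71
Overall factor = 1.50 mM / (2.82 × 10^3 nM) = 531.91
Step-1 factor = 531.91 / 71 = 7.4918
v = 22.5 mL / 7.4918 = 3.00 mL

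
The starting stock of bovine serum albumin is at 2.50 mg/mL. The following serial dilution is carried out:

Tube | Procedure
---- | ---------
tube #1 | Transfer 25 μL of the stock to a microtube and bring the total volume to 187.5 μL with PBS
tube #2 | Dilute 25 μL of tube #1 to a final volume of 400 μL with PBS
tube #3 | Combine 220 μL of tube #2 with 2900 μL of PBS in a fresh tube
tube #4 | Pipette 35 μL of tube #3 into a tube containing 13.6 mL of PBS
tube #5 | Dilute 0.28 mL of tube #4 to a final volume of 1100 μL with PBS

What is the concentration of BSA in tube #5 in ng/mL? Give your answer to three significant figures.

Step 1: 25 μL brought to 187.5 μL → factor 187.5/25 = 7.5
Step 2: 25 μL brought to 400 μL → factor 400/25 = 16
Step 3: 220 μL + 2900 μL = 3120 μL total → factor 3120/220 = 14.182
Step 4: 35 μL + 13.6 mL = 13635 μL total → factor 13635/35 = 389.57
Step 5: 0.28 mL brought to 1100 μL → factor 1.1/0.28 = 3.9286
Overall dilution factor = 7.5 × 16 × 14.182 × 389.57 × 3.9286 = 2.6046 × 10^6
Final = 2.50 mg/mL / 2.6046 × 10^6 = 9.599 × 10^-7 mg/mL = 0.960 ng/mL

0.960 ng/mL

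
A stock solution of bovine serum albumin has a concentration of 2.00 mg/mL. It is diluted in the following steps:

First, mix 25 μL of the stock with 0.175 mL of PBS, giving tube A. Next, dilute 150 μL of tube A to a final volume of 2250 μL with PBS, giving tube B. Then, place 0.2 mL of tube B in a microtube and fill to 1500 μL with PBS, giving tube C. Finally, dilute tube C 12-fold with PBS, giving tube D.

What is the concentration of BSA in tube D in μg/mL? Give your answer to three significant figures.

0.185 μg/mL

Step 1: 25 μL + 0.175 mL = 200 μL total → factor 200/25 = 8
Step 2: 150 μL brought to 2250 μL → factor 2250/150 = 15
Step 3: 0.2 mL brought to 1500 μL → factor 1.5/0.2 = 7.5
Step 4: 12-fold → factor 12
Overall dilution factor = 8 × 15 × 7.5 × 12 = 10800
Final = 2.00 mg/mL / 10800 = 0.0001852 mg/mL = 0.185 μg/mL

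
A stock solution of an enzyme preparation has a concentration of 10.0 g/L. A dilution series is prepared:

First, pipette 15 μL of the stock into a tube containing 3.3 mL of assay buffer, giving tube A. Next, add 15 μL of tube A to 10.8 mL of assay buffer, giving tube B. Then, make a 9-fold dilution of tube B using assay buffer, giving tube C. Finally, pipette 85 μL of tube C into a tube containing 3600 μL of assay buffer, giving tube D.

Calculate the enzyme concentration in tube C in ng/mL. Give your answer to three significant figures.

Step 1: 15 μL + 3.3 mL = 3315 μL total → factor 3315/15 = 221
Step 2: 15 μL + 10.8 mL = 10815 μL total → factor 10815/15 = 721
Step 3: 9-fold → factor 9
Dilution factor through tube C = 221 × 721 × 9 = 1.4341 × 10^6
[tube C] = 10.0 g/L / 1.4341 × 10^6 = 6.973 × 10^-6 g/L = 6.97 ng/mL

6.97 ng/mL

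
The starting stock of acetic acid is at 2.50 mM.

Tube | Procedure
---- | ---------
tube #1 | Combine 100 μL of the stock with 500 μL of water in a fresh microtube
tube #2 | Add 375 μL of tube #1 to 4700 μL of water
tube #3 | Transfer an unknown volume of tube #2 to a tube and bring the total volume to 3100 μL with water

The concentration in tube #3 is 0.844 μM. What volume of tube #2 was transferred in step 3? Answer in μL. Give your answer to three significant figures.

Step 1: 100 μL + 500 μL = 600 μL total → factor 600/100 = 6
Step 2: 375 μL + 4700 μL = 5075 μL total → factor 5075/375 = 13.533
Step 3: v brought to 3100 μL → factor = 3100 μL/v
Product of known-step factors = 81.2
Overall factor = 2.50 mM / (0.844 μM) = 2962.1
Step-3 factor = 2962.1 / 81.2 = 36.479
v = 3100 μL / 36.479 = 85.0 μL

85.0 μL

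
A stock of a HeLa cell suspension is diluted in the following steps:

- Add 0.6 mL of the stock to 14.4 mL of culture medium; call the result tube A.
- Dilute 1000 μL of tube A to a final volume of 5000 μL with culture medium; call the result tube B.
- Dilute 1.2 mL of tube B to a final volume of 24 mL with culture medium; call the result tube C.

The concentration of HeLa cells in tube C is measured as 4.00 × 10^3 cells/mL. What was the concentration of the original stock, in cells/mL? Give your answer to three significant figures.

1.00 × 10^7 cells/mL

Step 1: 0.6 mL + 14.4 mL = 15 mL total → factor 15/0.6 = 25
Step 2: 1000 μL brought to 5000 μL → factor 5000/1000 = 5
Step 3: 1.2 mL brought to 24 mL → factor 24/1.2 = 20
Overall dilution factor = 25 × 5 × 20 = 2500
Stock = 4.00 × 10^3 cells/mL × 2500 = 1.00 × 10^7 cells/mL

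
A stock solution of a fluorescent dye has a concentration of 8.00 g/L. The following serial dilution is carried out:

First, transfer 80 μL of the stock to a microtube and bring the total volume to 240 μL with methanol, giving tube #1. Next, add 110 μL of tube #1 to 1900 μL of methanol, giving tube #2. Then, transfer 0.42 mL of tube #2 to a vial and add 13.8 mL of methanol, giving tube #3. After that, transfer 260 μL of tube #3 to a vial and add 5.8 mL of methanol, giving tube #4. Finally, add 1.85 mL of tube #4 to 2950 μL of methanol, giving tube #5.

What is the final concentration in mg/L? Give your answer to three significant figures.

0.0713 mg/L

Step 1: 80 μL brought to 240 μL → factor 240/80 = 3
Step 2: 110 μL + 1900 μL = 2010 μL total → factor 2010/110 = 18.273
Step 3: 0.42 mL + 13.8 mL = 14.22 mL total → factor 14.22/0.42 = 33.857
Step 4: 260 μL + 5.8 mL = 6060 μL total → factor 6060/260 = 23.308
Step 5: 1.85 mL + 2950 μL = 4.8 mL total → factor 4.8/1.85 = 2.5946
Overall dilution factor = 3 × 18.273 × 33.857 × 23.308 × 2.5946 = 1.1224 × 10^5
Final = 8.00 g/L / 1.1224 × 10^5 = 7.128 × 10^-5 g/L = 0.0713 mg/L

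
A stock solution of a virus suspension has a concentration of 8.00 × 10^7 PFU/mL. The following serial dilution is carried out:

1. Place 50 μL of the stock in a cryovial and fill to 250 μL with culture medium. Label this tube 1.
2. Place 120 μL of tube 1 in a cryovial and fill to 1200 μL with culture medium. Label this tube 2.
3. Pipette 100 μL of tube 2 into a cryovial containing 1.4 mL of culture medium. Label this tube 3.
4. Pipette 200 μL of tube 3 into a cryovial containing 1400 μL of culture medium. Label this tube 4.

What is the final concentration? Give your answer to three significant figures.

Step 1: 50 μL brought to 250 μL → factor 250/50 = 5
Step 2: 120 μL brought to 1200 μL → factor 1200/120 = 10
Step 3: 100 μL + 1.4 mL = 1500 μL total → factor 1500/100 = 15
Step 4: 200 μL + 1400 μL = 1600 μL total → factor 1600/200 = 8
Overall dilution factor = 5 × 10 × 15 × 8 = 6000
Final = 8.00 × 10^7 PFU/mL / 6000 = 1.33 × 10^4 PFU/mL

1.33 × 10^4 PFU/mL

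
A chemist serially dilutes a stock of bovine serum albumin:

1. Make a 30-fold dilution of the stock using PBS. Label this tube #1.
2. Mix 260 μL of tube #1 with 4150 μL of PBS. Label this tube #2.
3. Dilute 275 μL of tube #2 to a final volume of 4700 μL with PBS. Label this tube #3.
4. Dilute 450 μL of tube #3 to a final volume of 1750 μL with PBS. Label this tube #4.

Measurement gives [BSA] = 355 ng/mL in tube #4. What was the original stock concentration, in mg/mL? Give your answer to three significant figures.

12.0 mg/mL

Step 1: 30-fold → factor 30
Step 2: 260 μL + 4150 μL = 4410 μL total → factor 4410/260 = 16.962
Step 3: 275 μL brought to 4700 μL → factor 4700/275 = 17.091
Step 4: 450 μL brought to 1750 μL → factor 1750/450 = 3.8889
Overall dilution factor = 30 × 16.962 × 17.091 × 3.8889 = 33820
Stock = 355 ng/mL × 33820 = 1.201 × 10^7 ng/mL = 12.0 mg/mL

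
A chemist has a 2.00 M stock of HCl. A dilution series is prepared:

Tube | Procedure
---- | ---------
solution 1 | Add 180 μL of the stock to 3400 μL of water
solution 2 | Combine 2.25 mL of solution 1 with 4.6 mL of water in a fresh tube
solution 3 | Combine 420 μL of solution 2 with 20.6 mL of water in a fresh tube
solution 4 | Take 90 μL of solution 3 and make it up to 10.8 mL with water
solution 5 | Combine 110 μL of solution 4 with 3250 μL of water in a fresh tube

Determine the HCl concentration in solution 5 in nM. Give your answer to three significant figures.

Step 1: 180 μL + 3400 μL = 3580 μL total → factor 3580/180 = 19.889
Step 2: 2.25 mL + 4.6 mL = 6.85 mL total → factor 6.85/2.25 = 3.0444
Step 3: 420 μL + 20.6 mL = 21020 μL total → factor 21020/420 = 50.048
Step 4: 90 μL brought to 10.8 mL → factor 10800/90 = 120
Step 5: 110 μL + 3250 μL = 3360 μL total → factor 3360/110 = 30.545
Overall dilution factor = 19.889 × 3.0444 × 50.048 × 120 × 30.545 = 1.1108 × 10^7
Final = 2.00 M / 1.1108 × 10^7 = 1.801 × 10^-7 M = 180 nM

180 nM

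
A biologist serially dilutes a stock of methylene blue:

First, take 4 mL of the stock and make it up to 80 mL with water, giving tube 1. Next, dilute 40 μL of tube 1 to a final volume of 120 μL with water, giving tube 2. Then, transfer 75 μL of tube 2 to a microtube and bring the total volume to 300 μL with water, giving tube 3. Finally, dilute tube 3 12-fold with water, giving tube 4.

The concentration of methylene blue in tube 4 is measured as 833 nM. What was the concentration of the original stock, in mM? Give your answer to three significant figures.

Step 1: 4 mL brought to 80 mL → factor 80/4 = 20
Step 2: 40 μL brought to 120 μL → factor 120/40 = 3
Step 3: 75 μL brought to 300 μL → factor 300/75 = 4
Step 4: 12-fold → factor 12
Overall dilution factor = 20 × 3 × 4 × 12 = 2880
Stock = 833 nM × 2880 = 2.399 × 10^6 nM = 2.40 mM

2.40 mM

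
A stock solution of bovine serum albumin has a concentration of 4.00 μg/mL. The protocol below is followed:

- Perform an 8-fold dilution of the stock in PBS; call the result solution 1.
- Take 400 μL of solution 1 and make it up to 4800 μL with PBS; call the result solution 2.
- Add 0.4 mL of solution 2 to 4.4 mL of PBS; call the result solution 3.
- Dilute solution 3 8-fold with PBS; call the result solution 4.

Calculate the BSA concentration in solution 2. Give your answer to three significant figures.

0.0417 μg/mL

Step 1: 8-fold → factor 8
Step 2: 400 μL brought to 4800 μL → factor 4800/400 = 12
Dilution factor through solution 2 = 8 × 12 = 96
[solution 2] = 4.00 μg/mL / 96 = 0.0417 μg/mL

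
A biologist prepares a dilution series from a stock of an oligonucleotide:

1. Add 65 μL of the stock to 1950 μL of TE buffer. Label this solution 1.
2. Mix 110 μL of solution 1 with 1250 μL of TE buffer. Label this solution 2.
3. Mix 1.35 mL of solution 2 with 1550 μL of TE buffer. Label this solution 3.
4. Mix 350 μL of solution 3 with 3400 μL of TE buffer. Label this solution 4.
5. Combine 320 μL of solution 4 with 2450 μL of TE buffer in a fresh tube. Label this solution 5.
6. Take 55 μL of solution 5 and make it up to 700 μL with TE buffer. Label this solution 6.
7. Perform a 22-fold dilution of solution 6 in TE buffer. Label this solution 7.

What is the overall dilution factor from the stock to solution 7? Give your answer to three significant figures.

Step 1: 65 μL + 1950 μL = 2015 μL total → factor 2015/65 = 31
Step 2: 110 μL + 1250 μL = 1360 μL total → factor 1360/110 = 12.364
Step 3: 1.35 mL + 1550 μL = 2.9 mL total → factor 2.9/1.35 = 2.1481
Step 4: 350 μL + 3400 μL = 3750 μL total → factor 3750/350 = 10.714
Step 5: 320 μL + 2450 μL = 2770 μL total → factor 2770/320 = 8.6562
Step 6: 55 μL brought to 700 μL → factor 700/55 = 12.727
Step 7: 22-fold → factor 22
Overall dilution factor = 31 × 12.364 × 2.1481 × 10.714 × 8.6562 × 12.727 × 22 = 2.1381 × 10^7

2.14 × 10^7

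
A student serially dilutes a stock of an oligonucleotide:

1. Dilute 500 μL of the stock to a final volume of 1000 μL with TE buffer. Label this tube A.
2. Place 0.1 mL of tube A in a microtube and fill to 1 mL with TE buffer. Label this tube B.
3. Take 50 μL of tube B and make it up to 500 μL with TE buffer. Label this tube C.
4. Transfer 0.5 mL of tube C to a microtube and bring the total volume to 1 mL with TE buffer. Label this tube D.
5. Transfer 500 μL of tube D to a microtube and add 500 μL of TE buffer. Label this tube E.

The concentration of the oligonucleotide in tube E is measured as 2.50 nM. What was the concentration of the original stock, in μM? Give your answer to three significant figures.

2.00 μM

Step 1: 500 μL brought to 1000 μL → factor 1000/500 = 2
Step 2: 0.1 mL brought to 1 mL → factor 1/0.1 = 10
Step 3: 50 μL brought to 500 μL → factor 500/50 = 10
Step 4: 0.5 mL brought to 1 mL → factor 1/0.5 = 2
Step 5: 500 μL + 500 μL = 1000 μL total → factor 1000/500 = 2
Overall dilution factor = 2 × 10 × 10 × 2 × 2 = 800
Stock = 2.50 nM × 800 = 2000 nM = 2.00 μM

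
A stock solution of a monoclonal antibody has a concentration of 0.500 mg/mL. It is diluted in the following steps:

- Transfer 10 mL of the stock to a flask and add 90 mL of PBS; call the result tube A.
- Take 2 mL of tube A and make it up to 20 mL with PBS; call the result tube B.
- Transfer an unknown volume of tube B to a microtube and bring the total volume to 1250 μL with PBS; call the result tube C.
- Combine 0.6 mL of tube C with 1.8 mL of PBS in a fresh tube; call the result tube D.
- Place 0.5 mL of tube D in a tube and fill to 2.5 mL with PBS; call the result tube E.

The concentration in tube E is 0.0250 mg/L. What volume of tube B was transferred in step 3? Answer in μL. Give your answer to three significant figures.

125 μL

Step 1: 10 mL + 90 mL = 100 mL total → factor 100/10 = 10
Step 2: 2 mL brought to 20 mL → factor 20/2 = 10
Step 3: v brought to 1250 μL → factor = 1250 μL/v
Step 4: 0.6 mL + 1.8 mL = 2.4 mL total → factor 2.4/0.6 = 4
Step 5: 0.5 mL brought to 2.5 mL → factor 2.5/0.5 = 5
Product of known-step factors = 2000
Overall factor = 0.500 mg/mL / (0.0250 mg/L) = 20000
Step-3 factor = 20000 / 2000 = 10
v = 1250 μL / 10 = 125 μL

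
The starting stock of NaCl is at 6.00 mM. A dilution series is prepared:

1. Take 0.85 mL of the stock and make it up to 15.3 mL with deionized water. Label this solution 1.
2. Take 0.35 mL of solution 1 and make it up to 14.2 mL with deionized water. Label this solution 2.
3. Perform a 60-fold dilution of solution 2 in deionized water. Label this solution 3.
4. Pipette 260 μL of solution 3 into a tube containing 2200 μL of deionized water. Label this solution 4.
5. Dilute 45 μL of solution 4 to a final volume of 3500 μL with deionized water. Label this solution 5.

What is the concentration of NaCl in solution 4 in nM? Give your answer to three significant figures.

Step 1: 0.85 mL brought to 15.3 mL → factor 15.3/0.85 = 18
Step 2: 0.35 mL brought to 14.2 mL → factor 14.2/0.35 = 40.571
Step 3: 60-fold → factor 60
Step 4: 260 μL + 2200 μL = 2460 μL total → factor 2460/260 = 9.4615
Dilution factor through solution 4 = 18 × 40.571 × 60 × 9.4615 = 4.1458 × 10^5
[solution 4] = 6.00 mM / 4.1458 × 10^5 = 1.447 × 10^-5 mM = 14.5 nM

14.5 nM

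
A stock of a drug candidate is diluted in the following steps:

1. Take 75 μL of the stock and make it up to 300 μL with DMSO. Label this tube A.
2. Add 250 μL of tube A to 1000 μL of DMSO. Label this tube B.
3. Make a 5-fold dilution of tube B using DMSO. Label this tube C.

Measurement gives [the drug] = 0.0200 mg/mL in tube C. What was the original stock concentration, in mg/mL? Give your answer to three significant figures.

2.00 mg/mL

Step 1: 75 μL brought to 300 μL → factor 300/75 = 4
Step 2: 250 μL + 1000 μL = 1250 μL total → factor 1250/250 = 5
Step 3: 5-fold → factor 5
Overall dilution factor = 4 × 5 × 5 = 100
Stock = 0.0200 mg/mL × 100 = 2.00 mg/mL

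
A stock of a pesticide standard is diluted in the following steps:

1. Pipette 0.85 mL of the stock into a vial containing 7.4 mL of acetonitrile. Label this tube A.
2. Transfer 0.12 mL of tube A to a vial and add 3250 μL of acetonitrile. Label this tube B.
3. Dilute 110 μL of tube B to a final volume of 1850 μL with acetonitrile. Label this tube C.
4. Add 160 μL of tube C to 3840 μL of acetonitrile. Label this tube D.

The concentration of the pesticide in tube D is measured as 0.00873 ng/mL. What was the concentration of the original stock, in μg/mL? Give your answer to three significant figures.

1.00 μg/mL

Step 1: 0.85 mL + 7.4 mL = 8.25 mL total → factor 8.25/0.85 = 9.7059
Step 2: 0.12 mL + 3250 μL = 3.37 mL total → factor 3.37/0.12 = 28.083
Step 3: 110 μL brought to 1850 μL → factor 1850/110 = 16.818
Step 4: 160 μL + 3840 μL = 4000 μL total → factor 4000/160 = 25
Overall dilution factor = 9.7059 × 28.083 × 16.818 × 25 = 1.146 × 10^5
Stock = 0.00873 ng/mL × 1.146 × 10^5 = 1000 ng/mL = 1.00 μg/mL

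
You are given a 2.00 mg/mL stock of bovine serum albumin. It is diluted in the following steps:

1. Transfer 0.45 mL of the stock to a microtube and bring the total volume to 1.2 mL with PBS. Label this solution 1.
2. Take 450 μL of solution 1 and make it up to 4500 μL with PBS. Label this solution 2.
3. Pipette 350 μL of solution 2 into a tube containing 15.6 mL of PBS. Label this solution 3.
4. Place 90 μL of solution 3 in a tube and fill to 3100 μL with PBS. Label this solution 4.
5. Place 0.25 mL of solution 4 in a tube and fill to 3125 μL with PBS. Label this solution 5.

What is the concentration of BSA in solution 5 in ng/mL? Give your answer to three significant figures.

Step 1: 0.45 mL brought to 1.2 mL → factor 1.2/0.45 = 2.6667
Step 2: 450 μL brought to 4500 μL → factor 4500/450 = 10
Step 3: 350 μL + 15.6 mL = 15950 μL total → factor 15950/350 = 45.571
Step 4: 90 μL brought to 3100 μL → factor 3100/90 = 34.444
Step 5: 0.25 mL brought to 3125 μL → factor 3.125/0.25 = 12.5
Overall dilution factor = 2.6667 × 10 × 45.571 × 34.444 × 12.5 = 5.2323 × 10^5
Final = 2.00 mg/mL / 5.2323 × 10^5 = 3.822 × 10^-6 mg/mL = 3.82 ng/mL

3.82 ng/mL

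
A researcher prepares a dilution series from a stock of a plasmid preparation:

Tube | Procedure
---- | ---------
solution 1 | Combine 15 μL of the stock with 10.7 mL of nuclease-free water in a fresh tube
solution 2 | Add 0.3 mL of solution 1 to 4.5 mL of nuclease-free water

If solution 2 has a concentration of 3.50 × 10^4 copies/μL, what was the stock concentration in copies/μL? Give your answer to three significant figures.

Step 1: 15 μL + 10.7 mL = 10715 μL total → factor 10715/15 = 714.33
Step 2: 0.3 mL + 4.5 mL = 4.8 mL total → factor 4.8/0.3 = 16
Overall dilution factor = 714.33 × 16 = 11429
Stock = 3.50 × 10^4 copies/μL × 11429 = 4.00 × 10^8 copies/μL

4.00 × 10^8 copies/μL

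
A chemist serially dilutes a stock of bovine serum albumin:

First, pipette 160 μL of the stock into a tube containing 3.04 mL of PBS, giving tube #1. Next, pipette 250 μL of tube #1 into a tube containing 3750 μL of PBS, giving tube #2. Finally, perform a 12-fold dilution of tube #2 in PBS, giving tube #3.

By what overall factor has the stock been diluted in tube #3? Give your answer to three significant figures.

Step 1: 160 μL + 3.04 mL = 3200 μL total → factor 3200/160 = 20
Step 2: 250 μL + 3750 μL = 4000 μL total → factor 4000/250 = 16
Step 3: 12-fold → factor 12
Overall dilution factor = 20 × 16 × 12 = 3840

3.84 × 10^3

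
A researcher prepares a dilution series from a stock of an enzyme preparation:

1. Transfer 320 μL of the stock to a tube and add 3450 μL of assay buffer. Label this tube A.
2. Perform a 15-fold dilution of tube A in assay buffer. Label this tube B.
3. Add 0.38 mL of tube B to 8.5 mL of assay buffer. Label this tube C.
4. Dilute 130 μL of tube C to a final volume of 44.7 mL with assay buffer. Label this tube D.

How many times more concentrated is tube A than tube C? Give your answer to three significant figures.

351

Step 1: 320 μL + 3450 μL = 3770 μL total → factor 3770/320 = 11.781
Step 2: 15-fold → factor 15
Step 3: 0.38 mL + 8.5 mL = 8.88 mL total → factor 8.88/0.38 = 23.368
Dilution factor to tube A = 11.781; to tube C = 4129.6
[tube A]/[tube C] = (factor to tube C)/(factor to tube A) = 4129.6/11.781 = 351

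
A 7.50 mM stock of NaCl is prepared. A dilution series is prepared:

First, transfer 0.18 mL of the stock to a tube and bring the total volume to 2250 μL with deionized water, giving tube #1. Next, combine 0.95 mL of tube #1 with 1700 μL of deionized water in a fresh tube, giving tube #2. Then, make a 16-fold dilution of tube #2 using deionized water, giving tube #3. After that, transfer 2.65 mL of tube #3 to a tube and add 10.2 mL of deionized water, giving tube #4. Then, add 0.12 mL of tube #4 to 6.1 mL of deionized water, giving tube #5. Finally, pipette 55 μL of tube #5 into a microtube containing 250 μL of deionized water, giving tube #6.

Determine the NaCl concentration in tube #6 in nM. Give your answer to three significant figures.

9.65 nM

Step 1: 0.18 mL brought to 2250 μL → factor 2.25/0.18 = 12.5
Step 2: 0.95 mL + 1700 μL = 2.65 mL total → factor 2.65/0.95 = 2.7895
Step 3: 16-fold → factor 16
Step 4: 2.65 mL + 10.2 mL = 12.85 mL total → factor 12.85/2.65 = 4.8491
Step 5: 0.12 mL + 6.1 mL = 6.22 mL total → factor 6.22/0.12 = 51.833
Step 6: 55 μL + 250 μL = 305 μL total → factor 305/55 = 5.5455
Overall dilution factor = 12.5 × 2.7895 × 16 × 4.8491 × 51.833 × 5.5455 = 7.776 × 10^5
Final = 7.50 mM / 7.776 × 10^5 = 9.645 × 10^-6 mM = 9.65 nM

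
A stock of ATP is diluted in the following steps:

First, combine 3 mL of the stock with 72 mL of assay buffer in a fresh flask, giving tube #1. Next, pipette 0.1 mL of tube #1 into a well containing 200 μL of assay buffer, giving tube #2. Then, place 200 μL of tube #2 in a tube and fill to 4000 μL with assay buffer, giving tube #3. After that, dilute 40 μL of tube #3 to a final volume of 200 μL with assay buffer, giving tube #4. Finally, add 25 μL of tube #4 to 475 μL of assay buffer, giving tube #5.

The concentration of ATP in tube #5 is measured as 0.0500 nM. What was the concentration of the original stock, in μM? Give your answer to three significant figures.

7.50 μM

Step 1: 3 mL + 72 mL = 75 mL total → factor 75/3 = 25
Step 2: 0.1 mL + 200 μL = 0.3 mL total → factor 0.3/0.1 = 3
Step 3: 200 μL brought to 4000 μL → factor 4000/200 = 20
Step 4: 40 μL brought to 200 μL → factor 200/40 = 5
Step 5: 25 μL + 475 μL = 500 μL total → factor 500/25 = 20
Overall dilution factor = 25 × 3 × 20 × 5 × 20 = 1.5 × 10^5
Stock = 0.0500 nM × 1.5 × 10^5 = 7500 nM = 7.50 μM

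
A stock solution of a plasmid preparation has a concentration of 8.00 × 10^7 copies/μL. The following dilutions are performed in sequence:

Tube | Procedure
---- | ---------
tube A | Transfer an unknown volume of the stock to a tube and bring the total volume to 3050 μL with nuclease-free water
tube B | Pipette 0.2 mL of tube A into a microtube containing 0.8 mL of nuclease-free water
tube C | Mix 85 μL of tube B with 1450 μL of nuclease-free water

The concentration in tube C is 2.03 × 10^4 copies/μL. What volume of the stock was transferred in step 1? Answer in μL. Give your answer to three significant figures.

69.9 μL

Step 1: v brought to 3050 μL → factor = 3050 μL/v
Step 2: 0.2 mL + 0.8 mL = 1 mL total → factor 1/0.2 = 5
Step 3: 85 μL + 1450 μL = 1535 μL total → factor 1535/85 = 18.059
Product of known-step factors = 90.294
Overall factor = 8.00 × 10^7 copies/μL / (2.03 × 10^4 copies/μL) = 3940.9
Step-1 factor = 3940.9 / 90.294 = 43.645
v = 3050 μL / 43.645 = 69.9 μL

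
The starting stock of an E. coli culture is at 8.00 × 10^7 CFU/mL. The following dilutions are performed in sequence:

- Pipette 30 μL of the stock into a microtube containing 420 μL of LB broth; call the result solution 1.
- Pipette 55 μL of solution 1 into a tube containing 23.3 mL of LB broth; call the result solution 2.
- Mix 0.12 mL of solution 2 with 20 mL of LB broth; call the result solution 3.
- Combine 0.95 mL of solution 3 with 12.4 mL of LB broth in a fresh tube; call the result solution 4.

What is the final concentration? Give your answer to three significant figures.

Step 1: 30 μL + 420 μL = 450 μL total → factor 450/30 = 15
Step 2: 55 μL + 23.3 mL = 23355 μL total → factor 23355/55 = 424.64
Step 3: 0.12 mL + 20 mL = 20.12 mL total → factor 20.12/0.12 = 167.67
Step 4: 0.95 mL + 12.4 mL = 13.35 mL total → factor 13.35/0.95 = 14.053
Overall dilution factor = 15 × 424.64 × 167.67 × 14.053 = 1.5008 × 10^7
Final = 8.00 × 10^7 CFU/mL / 1.5008 × 10^7 = 5.33 CFU/mL

5.33 CFU/mL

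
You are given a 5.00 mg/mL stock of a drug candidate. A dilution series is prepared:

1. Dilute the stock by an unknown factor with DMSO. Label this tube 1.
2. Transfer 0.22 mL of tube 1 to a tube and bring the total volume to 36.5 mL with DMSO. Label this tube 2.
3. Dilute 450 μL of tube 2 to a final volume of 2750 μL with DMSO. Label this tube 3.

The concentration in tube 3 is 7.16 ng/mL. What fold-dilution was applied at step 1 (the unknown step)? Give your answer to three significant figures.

689-fold

Step 1: unknown factor x
Step 2: 0.22 mL brought to 36.5 mL → factor 36.5/0.22 = 165.91
Step 3: 450 μL brought to 2750 μL → factor 2750/450 = 6.1111
Product of known-step factors = 1013.9
Overall factor = 5.00 mg/mL / (7.16 ng/mL) = 6.9832 × 10^5
x = 6.9832 × 10^5 / 1013.9 = 689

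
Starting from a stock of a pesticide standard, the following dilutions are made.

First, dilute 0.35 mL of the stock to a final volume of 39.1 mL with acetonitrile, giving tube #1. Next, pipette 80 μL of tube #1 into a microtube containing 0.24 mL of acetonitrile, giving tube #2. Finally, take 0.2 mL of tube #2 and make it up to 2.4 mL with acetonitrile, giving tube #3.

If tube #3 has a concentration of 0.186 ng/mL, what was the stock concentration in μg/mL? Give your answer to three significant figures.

Step 1: 0.35 mL brought to 39.1 mL → factor 39.1/0.35 = 111.71
Step 2: 80 μL + 0.24 mL = 320 μL total → factor 320/80 = 4
Step 3: 0.2 mL brought to 2.4 mL → factor 2.4/0.2 = 12
Overall dilution factor = 111.71 × 4 × 12 = 5362.3
Stock = 0.186 ng/mL × 5362.3 = 997.4 ng/mL = 0.997 μg/mL

0.997 μg/mL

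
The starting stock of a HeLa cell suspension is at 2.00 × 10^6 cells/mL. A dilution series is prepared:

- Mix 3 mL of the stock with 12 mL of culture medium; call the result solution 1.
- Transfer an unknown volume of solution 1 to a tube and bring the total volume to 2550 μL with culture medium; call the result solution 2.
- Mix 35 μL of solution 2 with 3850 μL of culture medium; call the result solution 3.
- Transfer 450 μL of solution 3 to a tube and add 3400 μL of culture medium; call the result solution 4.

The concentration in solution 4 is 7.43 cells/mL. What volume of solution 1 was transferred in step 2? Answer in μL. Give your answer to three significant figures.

Step 1: 3 mL + 12 mL = 15 mL total → factor 15/3 = 5
Step 2: v brought to 2550 μL → factor = 2550 μL/v
Step 3: 35 μL + 3850 μL = 3885 μL total → factor 3885/35 = 111
Step 4: 450 μL + 3400 μL = 3850 μL total → factor 3850/450 = 8.5556
Product of known-step factors = 4748.3
Overall factor = 2.00 × 10^6 cells/mL / (7.43 cells/mL) = 2.6918 × 10^5
Step-2 factor = 2.6918 × 10^5 / 4748.3 = 56.689
v = 2550 μL / 56.689 = 45.0 μL

45.0 μL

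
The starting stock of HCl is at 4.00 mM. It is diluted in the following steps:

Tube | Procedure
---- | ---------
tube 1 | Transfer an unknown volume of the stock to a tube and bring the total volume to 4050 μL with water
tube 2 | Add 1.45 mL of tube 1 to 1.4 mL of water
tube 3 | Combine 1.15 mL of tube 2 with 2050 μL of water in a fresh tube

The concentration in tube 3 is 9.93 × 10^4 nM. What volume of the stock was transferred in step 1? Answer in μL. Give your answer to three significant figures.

Step 1: v brought to 4050 μL → factor = 4050 μL/v
Step 2: 1.45 mL + 1.4 mL = 2.85 mL total → factor 2.85/1.45 = 1.9655
Step 3: 1.15 mL + 2050 μL = 3.2 mL total → factor 3.2/1.15 = 2.7826
Product of known-step factors = 5.4693
Overall factor = 4.00 mM / (9.93 × 10^4 nM) = 40.282
Step-1 factor = 40.282 / 5.4693 = 7.3652
v = 4050 μL / 7.3652 = 550 μL

550 μL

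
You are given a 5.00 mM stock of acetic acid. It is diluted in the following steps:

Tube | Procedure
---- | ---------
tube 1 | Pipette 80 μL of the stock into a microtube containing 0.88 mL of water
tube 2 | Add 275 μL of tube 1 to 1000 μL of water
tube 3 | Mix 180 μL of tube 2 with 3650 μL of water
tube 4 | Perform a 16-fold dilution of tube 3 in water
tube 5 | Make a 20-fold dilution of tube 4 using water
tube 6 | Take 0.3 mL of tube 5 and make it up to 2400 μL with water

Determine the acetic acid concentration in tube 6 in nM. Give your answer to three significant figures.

Step 1: 80 μL + 0.88 mL = 960 μL total → factor 960/80 = 12
Step 2: 275 μL + 1000 μL = 1275 μL total → factor 1275/275 = 4.6364
Step 3: 180 μL + 3650 μL = 3830 μL total → factor 3830/180 = 21.278
Step 4: 16-fold → factor 16
Step 5: 20-fold → factor 20
Step 6: 0.3 mL brought to 2400 μL → factor 2.4/0.3 = 8
Overall dilution factor = 12 × 4.6364 × 21.278 × 16 × 20 × 8 = 3.0306 × 10^6
Final = 5.00 mM / 3.0306 × 10^6 = 1.650 × 10^-6 mM = 1.65 nM

1.65 nM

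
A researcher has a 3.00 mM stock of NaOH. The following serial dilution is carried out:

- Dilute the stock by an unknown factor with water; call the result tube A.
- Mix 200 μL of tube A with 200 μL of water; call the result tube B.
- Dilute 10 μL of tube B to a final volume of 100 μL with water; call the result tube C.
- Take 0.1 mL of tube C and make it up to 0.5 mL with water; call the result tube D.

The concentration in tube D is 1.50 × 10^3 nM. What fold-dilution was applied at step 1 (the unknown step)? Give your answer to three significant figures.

Step 1: unknown factor x
Step 2: 200 μL + 200 μL = 400 μL total → factor 400/200 = 2
Step 3: 10 μL brought to 100 μL → factor 100/10 = 10
Step 4: 0.1 mL brought to 0.5 mL → factor 0.5/0.1 = 5
Product of known-step factors = 100
Overall factor = 3.00 mM / (1.50 × 10^3 nM) = 2000
x = 2000 / 100 = 20.0

20.0-fold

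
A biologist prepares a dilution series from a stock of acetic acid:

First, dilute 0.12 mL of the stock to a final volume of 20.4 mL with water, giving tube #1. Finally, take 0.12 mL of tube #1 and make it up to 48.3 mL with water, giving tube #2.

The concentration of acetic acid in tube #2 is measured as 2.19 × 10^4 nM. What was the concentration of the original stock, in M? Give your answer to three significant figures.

1.50 M

Step 1: 0.12 mL brought to 20.4 mL → factor 20.4/0.12 = 170
Step 2: 0.12 mL brought to 48.3 mL → factor 48.3/0.12 = 402.5
Overall dilution factor = 170 × 402.5 = 68425
Stock = 2.19 × 10^4 nM × 68425 = 1.499 × 10^9 nM = 1.50 M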